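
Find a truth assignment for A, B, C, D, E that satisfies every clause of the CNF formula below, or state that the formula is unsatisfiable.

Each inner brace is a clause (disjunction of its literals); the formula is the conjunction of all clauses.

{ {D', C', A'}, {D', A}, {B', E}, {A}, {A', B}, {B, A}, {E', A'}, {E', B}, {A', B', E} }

UNSATISFIABLE

Unit clause (A) forces A = 1.
Unit clause (B) forces B = 1.
Unit clause (E) forces E = 1.
Now (E') is unsatisfied and unit — conflict.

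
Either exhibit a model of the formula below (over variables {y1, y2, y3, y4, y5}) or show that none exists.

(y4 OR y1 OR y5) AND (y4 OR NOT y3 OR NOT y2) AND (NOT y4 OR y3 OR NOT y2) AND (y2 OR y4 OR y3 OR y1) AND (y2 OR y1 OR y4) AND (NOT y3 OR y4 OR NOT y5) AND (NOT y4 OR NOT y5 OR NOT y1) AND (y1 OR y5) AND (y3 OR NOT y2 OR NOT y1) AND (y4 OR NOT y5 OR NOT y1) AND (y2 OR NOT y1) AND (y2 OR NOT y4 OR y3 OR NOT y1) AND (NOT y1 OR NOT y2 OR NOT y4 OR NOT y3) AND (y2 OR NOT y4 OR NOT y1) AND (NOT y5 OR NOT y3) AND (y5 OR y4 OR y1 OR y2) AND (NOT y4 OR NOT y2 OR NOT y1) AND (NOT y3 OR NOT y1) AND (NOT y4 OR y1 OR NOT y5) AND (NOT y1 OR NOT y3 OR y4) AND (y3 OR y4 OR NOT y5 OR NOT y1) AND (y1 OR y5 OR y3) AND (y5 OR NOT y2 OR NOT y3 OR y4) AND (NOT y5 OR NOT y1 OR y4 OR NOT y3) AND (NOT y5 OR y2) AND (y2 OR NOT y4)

y1 ↦ false,  y2 ↦ true,  y3 ↦ false,  y4 ↦ false,  y5 ↦ true

Try y1 = false.
From the singleton clause (y5), y5 = true.
From the singleton clause (NOT y3), y3 = false.
From the singleton clause (NOT y4), y4 = false.
From the singleton clause (y2), y2 = true.
This assignment satisfies each clause.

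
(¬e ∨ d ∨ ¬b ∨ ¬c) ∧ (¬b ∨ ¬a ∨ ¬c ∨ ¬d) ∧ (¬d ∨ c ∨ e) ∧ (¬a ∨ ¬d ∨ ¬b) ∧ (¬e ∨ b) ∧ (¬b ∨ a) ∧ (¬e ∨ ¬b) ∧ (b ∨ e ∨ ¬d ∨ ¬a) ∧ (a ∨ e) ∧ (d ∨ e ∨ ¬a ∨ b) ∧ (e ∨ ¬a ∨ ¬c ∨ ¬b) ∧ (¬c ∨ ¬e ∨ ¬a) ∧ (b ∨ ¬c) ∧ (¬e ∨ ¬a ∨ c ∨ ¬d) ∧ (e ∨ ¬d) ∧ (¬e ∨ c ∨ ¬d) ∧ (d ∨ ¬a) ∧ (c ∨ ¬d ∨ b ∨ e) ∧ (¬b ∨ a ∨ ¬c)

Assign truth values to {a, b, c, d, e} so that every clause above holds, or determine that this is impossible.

Suppose e = False.
The clause (a) is unit, so a = True.
The clause (¬d) is unit, so d = False.
Now (d) is unsatisfied and unit — conflict.
Undo e and try e = True.
The clause (b) is unit, so b = True.
Now (¬b) is unsatisfied and unit — conflict.
Neither e = True nor e = False works.

UNSATISFIABLE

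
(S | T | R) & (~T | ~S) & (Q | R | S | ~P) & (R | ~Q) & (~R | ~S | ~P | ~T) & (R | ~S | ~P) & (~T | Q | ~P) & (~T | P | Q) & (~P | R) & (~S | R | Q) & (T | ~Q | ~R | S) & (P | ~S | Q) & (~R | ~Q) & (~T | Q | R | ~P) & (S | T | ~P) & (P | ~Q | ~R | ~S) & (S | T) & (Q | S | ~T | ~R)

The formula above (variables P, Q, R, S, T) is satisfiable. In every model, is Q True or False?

Suppose Q = 1.
(R) alone gives R = 1.
That conflicts with the unit clause (~R).
So every satisfying assignment has Q = False.

False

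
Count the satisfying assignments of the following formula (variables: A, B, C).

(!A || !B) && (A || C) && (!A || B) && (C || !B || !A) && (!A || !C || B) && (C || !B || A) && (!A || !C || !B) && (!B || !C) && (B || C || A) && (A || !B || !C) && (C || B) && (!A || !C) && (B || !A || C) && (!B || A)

There are 2^3 = 8 truth assignments over (A, B, C).
Check each against the 14 clauses (columns in the order A, B, C):
  F F F  ✗ fails (A || C)
  F F T  ✓ satisfies all
  F T F  ✗ fails (A || C)
  F T T  ✗ fails (!B || !C)
  T F F  ✗ fails (!A || B)
  T F T  ✗ fails (!A || B)
  T T F  ✗ fails (!A || !B)
  T T T  ✗ fails (!A || !B)
1 of the 8 rows is a model.

1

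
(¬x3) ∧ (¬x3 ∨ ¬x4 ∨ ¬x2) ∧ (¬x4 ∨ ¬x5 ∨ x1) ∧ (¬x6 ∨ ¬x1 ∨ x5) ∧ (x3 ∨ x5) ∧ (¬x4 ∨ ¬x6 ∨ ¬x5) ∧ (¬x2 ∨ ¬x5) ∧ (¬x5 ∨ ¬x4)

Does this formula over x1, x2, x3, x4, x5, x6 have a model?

(¬x3) alone gives x3 = False.
(x5) alone gives x5 = True.
(¬x2) alone gives x2 = False.
(¬x4) alone gives x4 = False.
No clause remains; x1, x6 are free.
A satisfying assignment: x1=True; x2=False; x3=False; x4=False; x5=True; x6=False.

Yes, satisfiable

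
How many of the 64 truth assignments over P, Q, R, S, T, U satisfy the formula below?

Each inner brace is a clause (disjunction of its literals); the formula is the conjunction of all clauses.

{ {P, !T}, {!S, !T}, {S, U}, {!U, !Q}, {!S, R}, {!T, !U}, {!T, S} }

10

There are 2^6 = 64 truth assignments over (P, Q, R, S, T, U).
Split on S. With S = true, the clauses containing S are satisfied and !S drops from the rest; 6 of the 2^5 = 32 assignments to the other variables satisfy what remains.
With S = false, by the same count on the reduced clause set, 4 assignments work.
Total: 6 + 4 = 10.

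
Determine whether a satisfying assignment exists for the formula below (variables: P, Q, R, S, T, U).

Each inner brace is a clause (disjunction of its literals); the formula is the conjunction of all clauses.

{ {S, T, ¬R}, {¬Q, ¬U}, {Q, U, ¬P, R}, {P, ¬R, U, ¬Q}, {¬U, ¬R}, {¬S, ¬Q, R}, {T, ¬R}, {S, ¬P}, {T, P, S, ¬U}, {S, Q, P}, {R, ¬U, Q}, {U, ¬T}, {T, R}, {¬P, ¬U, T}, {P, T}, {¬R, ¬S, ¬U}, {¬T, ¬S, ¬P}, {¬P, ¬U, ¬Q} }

Branch on Q: set Q = False.
Branch on U: set U = False.
From the singleton clause (¬T), T = False.
From the singleton clause (¬R), R = False.
But (R) is also a unit clause — contradiction.
Undo U and try U = True.
From the singleton clause (¬R), R = False.
But (R) is also a unit clause — contradiction.
Neither U = True nor U = False works.
Undo Q and try Q = True.
From the singleton clause (¬U), U = False.
From the singleton clause (¬T), T = False.
From the singleton clause (¬R), R = False.
But (R) is also a unit clause — contradiction.
Neither Q = True nor Q = False works.
No assignment satisfies every clause.

Unsatisfiable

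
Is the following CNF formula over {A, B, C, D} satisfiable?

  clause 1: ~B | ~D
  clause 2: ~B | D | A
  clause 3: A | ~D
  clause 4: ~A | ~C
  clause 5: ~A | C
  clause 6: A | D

Unsatisfiable

Try B = 0.
Try A = 1.
From the singleton clause (~C), C = 0.
That conflicts with the unit clause (C).
So A must be the other value — set A = 0.
From the singleton clause (~D), D = 0.
That conflicts with the unit clause (D).
Neither A = 1 nor A = 0 works.
So B must be the other value — set B = 1.
From the singleton clause (~D), D = 0.
From the singleton clause (A), A = 1.
From the singleton clause (~C), C = 0.
That conflicts with the unit clause (C).
Neither B = 1 nor B = 0 works.
No assignment satisfies every clause.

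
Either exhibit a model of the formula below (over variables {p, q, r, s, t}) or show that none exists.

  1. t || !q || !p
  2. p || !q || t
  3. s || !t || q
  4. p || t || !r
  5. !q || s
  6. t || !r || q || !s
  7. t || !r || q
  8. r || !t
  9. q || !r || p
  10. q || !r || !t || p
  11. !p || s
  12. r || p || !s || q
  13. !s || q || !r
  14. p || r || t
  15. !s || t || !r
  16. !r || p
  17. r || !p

Try q = true.
Unit clause (s) forces s = true.
Try t = true.
Unit clause (r) forces r = true.
Unit clause (p) forces p = true.
Every clause now holds.

p=true, q=true, r=true, s=true, t=true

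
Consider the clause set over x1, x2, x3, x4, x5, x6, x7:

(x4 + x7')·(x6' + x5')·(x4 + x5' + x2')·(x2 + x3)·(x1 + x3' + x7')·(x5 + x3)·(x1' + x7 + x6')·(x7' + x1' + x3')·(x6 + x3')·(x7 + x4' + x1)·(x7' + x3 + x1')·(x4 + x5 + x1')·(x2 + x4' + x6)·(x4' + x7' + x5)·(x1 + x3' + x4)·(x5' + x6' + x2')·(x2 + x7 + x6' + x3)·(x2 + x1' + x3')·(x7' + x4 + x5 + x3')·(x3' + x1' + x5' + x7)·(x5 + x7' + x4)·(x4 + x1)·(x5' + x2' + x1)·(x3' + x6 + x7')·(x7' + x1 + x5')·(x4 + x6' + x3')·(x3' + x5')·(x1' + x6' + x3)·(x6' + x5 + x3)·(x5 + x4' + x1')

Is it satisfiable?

Branch on x4: set x4 = 1.
Branch on x6: set x6 = 0.
(x3') alone gives x3 = 0.
(x2) alone gives x2 = 1.
(x5) alone gives x5 = 1.
(x1) alone gives x1 = 1.
(x7') alone gives x7 = 0.
Every clause now holds.
A satisfying assignment: x1 ↦ 1; x2 ↦ 1; x3 ↦ 0; x4 ↦ 1; x5 ↦ 1; x6 ↦ 0; x7 ↦ 0.

Yes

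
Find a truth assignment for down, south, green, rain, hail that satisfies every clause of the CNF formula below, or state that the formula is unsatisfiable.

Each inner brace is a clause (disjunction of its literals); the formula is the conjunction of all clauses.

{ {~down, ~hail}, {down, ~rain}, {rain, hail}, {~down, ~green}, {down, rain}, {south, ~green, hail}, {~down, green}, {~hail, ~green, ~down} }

UNSATISFIABLE

Try down = 0.
From the singleton clause (~rain), rain = 0.
But (rain) is also a unit clause — contradiction.
That branch fails; take down = 1 instead.
From the singleton clause (~hail), hail = 0.
From the singleton clause (rain), rain = 1.
From the singleton clause (~green), green = 0.
But (green) is also a unit clause — contradiction.
Either choice for down ends in contradiction.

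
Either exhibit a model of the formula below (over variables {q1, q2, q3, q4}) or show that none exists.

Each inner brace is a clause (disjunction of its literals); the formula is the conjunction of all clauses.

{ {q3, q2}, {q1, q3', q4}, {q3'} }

q1=1, q2=1, q3=0, q4=1

(q3') alone gives q3 = 0.
(q2) alone gives q2 = 1.
All clauses hold; q1, q4 can take either value.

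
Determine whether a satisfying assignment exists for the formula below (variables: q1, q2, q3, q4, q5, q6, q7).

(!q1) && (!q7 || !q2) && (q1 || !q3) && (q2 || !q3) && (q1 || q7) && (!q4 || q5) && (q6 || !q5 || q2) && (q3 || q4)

Yes

(!q1) alone gives q1 = false.
(!q3) alone gives q3 = false.
(q7) alone gives q7 = true.
(!q2) alone gives q2 = false.
(q4) alone gives q4 = true.
(q5) alone gives q5 = true.
(q6) alone gives q6 = true.
This assignment satisfies each clause.
A satisfying assignment: q1: false; q2: false; q3: false; q4: true; q5: true; q6: true; q7: true.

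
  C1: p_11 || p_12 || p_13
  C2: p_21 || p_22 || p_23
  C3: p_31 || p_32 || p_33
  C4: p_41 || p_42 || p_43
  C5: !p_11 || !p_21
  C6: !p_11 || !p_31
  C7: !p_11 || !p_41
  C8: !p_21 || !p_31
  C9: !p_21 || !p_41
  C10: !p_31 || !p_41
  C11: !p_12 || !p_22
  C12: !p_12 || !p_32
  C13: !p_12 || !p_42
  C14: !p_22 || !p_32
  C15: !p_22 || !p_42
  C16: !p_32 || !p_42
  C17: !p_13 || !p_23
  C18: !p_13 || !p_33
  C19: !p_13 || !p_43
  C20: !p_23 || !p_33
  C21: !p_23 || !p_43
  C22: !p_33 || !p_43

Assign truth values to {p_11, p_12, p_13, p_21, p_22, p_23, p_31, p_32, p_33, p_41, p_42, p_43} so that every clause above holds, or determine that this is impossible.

UNSATISFIABLE

Case p_11 = false:
Case p_12 = true:
Unit clause (!p_22) forces p_22 = false.
Unit clause (!p_32) forces p_32 = false.
Unit clause (!p_42) forces p_42 = false.
Case p_21 = true:
Unit clause (!p_31) forces p_31 = false.
Unit clause (p_33) forces p_33 = true.
Unit clause (!p_41) forces p_41 = false.
Unit clause (p_43) forces p_43 = true.
That conflicts with the unit clause (!p_43).
Undo p_21 and try p_21 = false.
Unit clause (p_23) forces p_23 = true.
Unit clause (!p_13) forces p_13 = false.
Unit clause (!p_33) forces p_33 = false.
Unit clause (p_31) forces p_31 = true.
Unit clause (!p_41) forces p_41 = false.
Unit clause (p_43) forces p_43 = true.
That conflicts with the unit clause (!p_43).
Both values of p_21 lead to a conflict.
Undo p_12 and try p_12 = false.
Unit clause (p_13) forces p_13 = true.
Unit clause (!p_23) forces p_23 = false.
Unit clause (!p_33) forces p_33 = false.
Unit clause (!p_43) forces p_43 = false.
Case p_21 = true:
Unit clause (!p_31) forces p_31 = false.
Unit clause (p_32) forces p_32 = true.
Unit clause (!p_41) forces p_41 = false.
Unit clause (p_42) forces p_42 = true.
That conflicts with the unit clause (!p_42).
Undo p_21 and try p_21 = false.
Unit clause (p_22) forces p_22 = true.
Unit clause (!p_32) forces p_32 = false.
Unit clause (p_31) forces p_31 = true.
Unit clause (!p_41) forces p_41 = false.
Unit clause (p_42) forces p_42 = true.
That conflicts with the unit clause (!p_42).
Both values of p_21 lead to a conflict.
Both values of p_12 lead to a conflict.
Undo p_11 and try p_11 = true.
Unit clause (!p_21) forces p_21 = false.
Unit clause (!p_31) forces p_31 = false.
Unit clause (!p_41) forces p_41 = false.
Case p_22 = true:
Unit clause (!p_12) forces p_12 = false.
Unit clause (!p_32) forces p_32 = false.
Unit clause (p_33) forces p_33 = true.
Unit clause (!p_42) forces p_42 = false.
Unit clause (p_43) forces p_43 = true.
That conflicts with the unit clause (!p_43).
Undo p_22 and try p_22 = false.
Unit clause (p_23) forces p_23 = true.
Unit clause (!p_13) forces p_13 = false.
Unit clause (!p_33) forces p_33 = false.
Unit clause (p_32) forces p_32 = true.
Unit clause (!p_12) forces p_12 = false.
Unit clause (!p_42) forces p_42 = false.
Unit clause (p_43) forces p_43 = true.
That conflicts with the unit clause (!p_43).
Both values of p_22 lead to a conflict.
Both values of p_11 lead to a conflict.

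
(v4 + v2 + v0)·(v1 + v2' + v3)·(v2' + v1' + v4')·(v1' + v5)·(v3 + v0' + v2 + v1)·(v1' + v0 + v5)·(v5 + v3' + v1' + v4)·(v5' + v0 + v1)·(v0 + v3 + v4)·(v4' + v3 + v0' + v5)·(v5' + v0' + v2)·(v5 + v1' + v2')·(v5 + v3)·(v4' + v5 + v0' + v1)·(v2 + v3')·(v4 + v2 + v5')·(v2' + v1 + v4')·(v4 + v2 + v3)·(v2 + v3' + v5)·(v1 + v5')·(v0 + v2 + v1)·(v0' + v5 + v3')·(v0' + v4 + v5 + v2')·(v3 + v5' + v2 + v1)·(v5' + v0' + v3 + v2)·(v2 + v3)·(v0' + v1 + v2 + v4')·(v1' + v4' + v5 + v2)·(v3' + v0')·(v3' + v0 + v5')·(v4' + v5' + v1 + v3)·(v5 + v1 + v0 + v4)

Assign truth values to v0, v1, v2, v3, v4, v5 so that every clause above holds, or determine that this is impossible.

v0: 1, v1: 1, v2: 1, v3: 0, v4: 0, v5: 1

Branch on v1: set v1 = 1.
(v5) alone gives v5 = 1.
Branch on v2: set v2 = 1.
(v4') alone gives v4 = 0.
Branch on v0: set v0 = 1.
(v3') alone gives v3 = 0.
Every clause now holds.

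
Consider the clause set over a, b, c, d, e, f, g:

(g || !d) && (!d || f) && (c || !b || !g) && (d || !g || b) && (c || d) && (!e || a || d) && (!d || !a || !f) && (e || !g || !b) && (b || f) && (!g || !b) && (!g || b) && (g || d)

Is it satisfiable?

No

Try g = true.
The clause (!b) is unit, so b = false.
But (b) is also a unit clause — contradiction.
That branch fails; take g = false instead.
The clause (!d) is unit, so d = false.
But (d) is also a unit clause — contradiction.
Neither g = true nor g = false works.
No assignment satisfies every clause.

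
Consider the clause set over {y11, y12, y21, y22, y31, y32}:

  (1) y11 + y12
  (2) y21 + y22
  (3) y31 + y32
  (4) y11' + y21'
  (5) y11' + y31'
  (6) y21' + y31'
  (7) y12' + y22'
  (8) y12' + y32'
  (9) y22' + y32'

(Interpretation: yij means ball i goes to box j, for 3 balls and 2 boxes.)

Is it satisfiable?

Branch on y11: set y11 = 1.
From the singleton clause (y21'), y21 = 0.
From the singleton clause (y22), y22 = 1.
From the singleton clause (y31'), y31 = 0.
From the singleton clause (y32), y32 = 1.
That conflicts with the unit clause (y32').
So y11 must be the other value — set y11 = 0.
From the singleton clause (y12), y12 = 1.
From the singleton clause (y22'), y22 = 0.
From the singleton clause (y21), y21 = 1.
From the singleton clause (y31'), y31 = 0.
From the singleton clause (y32), y32 = 1.
That conflicts with the unit clause (y32').
Neither y11 = 1 nor y11 = 0 works.
No assignment satisfies every clause.

Unsatisfiable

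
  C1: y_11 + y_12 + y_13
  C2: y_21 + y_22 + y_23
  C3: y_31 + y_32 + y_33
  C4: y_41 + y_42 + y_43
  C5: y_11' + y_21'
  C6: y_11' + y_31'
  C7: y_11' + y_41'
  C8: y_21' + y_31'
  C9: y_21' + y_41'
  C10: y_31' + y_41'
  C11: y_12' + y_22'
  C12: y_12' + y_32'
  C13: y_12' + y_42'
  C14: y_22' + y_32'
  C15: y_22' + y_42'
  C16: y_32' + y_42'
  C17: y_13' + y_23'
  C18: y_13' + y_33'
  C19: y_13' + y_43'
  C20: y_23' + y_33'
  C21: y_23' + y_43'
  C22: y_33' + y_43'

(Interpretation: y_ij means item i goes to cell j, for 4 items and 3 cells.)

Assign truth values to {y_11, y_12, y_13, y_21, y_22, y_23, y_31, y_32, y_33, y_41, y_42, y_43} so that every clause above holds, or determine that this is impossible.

Branch on y_11: set y_11 = 0.
Branch on y_12: set y_12 = 1.
(y_22') alone gives y_22 = 0.
(y_32') alone gives y_32 = 0.
(y_42') alone gives y_42 = 0.
Branch on y_21: set y_21 = 1.
(y_31') alone gives y_31 = 0.
(y_33) alone gives y_33 = 1.
(y_41') alone gives y_41 = 0.
(y_43) alone gives y_43 = 1.
That conflicts with the unit clause (y_43').
That branch fails; take y_21 = 0 instead.
(y_23) alone gives y_23 = 1.
(y_13') alone gives y_13 = 0.
(y_33') alone gives y_33 = 0.
(y_31) alone gives y_31 = 1.
(y_41') alone gives y_41 = 0.
(y_43) alone gives y_43 = 1.
That conflicts with the unit clause (y_43').
Neither y_21 = 1 nor y_21 = 0 works.
That branch fails; take y_12 = 0 instead.
(y_13) alone gives y_13 = 1.
(y_23') alone gives y_23 = 0.
(y_33') alone gives y_33 = 0.
(y_43') alone gives y_43 = 0.
Branch on y_21: set y_21 = 1.
(y_31') alone gives y_31 = 0.
(y_32) alone gives y_32 = 1.
(y_41') alone gives y_41 = 0.
(y_42) alone gives y_42 = 1.
That conflicts with the unit clause (y_42').
That branch fails; take y_21 = 0 instead.
(y_22) alone gives y_22 = 1.
(y_32') alone gives y_32 = 0.
(y_31) alone gives y_31 = 1.
(y_41') alone gives y_41 = 0.
(y_42) alone gives y_42 = 1.
That conflicts with the unit clause (y_42').
Neither y_21 = 1 nor y_21 = 0 works.
Neither y_12 = 1 nor y_12 = 0 works.
That branch fails; take y_11 = 1 instead.
(y_21') alone gives y_21 = 0.
(y_31') alone gives y_31 = 0.
(y_41') alone gives y_41 = 0.
Branch on y_22: set y_22 = 1.
(y_12') alone gives y_12 = 0.
(y_32') alone gives y_32 = 0.
(y_33) alone gives y_33 = 1.
(y_42') alone gives y_42 = 0.
(y_43) alone gives y_43 = 1.
That conflicts with the unit clause (y_43').
That branch fails; take y_22 = 0 instead.
(y_23) alone gives y_23 = 1.
(y_13') alone gives y_13 = 0.
(y_33') alone gives y_33 = 0.
(y_32) alone gives y_32 = 1.
(y_12') alone gives y_12 = 0.
(y_42') alone gives y_42 = 0.
(y_43) alone gives y_43 = 1.
That conflicts with the unit clause (y_43').
Neither y_22 = 1 nor y_22 = 0 works.
Neither y_11 = 1 nor y_11 = 0 works.

UNSATISFIABLE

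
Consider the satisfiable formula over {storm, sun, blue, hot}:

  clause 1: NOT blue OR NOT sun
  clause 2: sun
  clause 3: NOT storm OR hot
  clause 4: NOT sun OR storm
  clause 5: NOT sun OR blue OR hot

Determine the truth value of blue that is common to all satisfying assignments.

False

Suppose blue = true.
(NOT sun) alone gives sun = false.
But (sun) is also a unit clause — contradiction.
So every satisfying assignment has blue = False.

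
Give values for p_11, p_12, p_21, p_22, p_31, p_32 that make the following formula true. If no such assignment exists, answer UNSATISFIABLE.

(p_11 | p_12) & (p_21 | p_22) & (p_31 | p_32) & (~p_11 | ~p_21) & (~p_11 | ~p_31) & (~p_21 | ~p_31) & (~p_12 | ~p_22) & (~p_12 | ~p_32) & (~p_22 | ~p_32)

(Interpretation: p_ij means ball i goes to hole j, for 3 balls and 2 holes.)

Suppose p_11 = 1.
From the singleton clause (~p_21), p_21 = 0.
From the singleton clause (p_22), p_22 = 1.
From the singleton clause (~p_31), p_31 = 0.
From the singleton clause (p_32), p_32 = 1.
That conflicts with the unit clause (~p_32).
That branch fails; take p_11 = 0 instead.
From the singleton clause (p_12), p_12 = 1.
From the singleton clause (~p_22), p_22 = 0.
From the singleton clause (p_21), p_21 = 1.
From the singleton clause (~p_31), p_31 = 0.
From the singleton clause (p_32), p_32 = 1.
That conflicts with the unit clause (~p_32).
Both values of p_11 lead to a conflict.

UNSATISFIABLE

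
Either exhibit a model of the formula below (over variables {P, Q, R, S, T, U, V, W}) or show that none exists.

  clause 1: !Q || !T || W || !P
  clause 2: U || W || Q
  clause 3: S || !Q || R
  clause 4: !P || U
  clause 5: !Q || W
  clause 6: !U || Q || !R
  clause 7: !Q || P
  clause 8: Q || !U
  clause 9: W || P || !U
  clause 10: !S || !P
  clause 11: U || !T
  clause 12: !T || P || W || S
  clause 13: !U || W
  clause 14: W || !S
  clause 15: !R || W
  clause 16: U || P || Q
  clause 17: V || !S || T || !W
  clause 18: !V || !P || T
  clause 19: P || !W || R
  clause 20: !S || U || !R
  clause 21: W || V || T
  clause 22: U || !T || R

P: true,  Q: true,  R: true,  S: false,  T: true,  U: true,  V: false,  W: true

Suppose P = true.
The clause (U) is unit, so U = true.
The clause (Q) is unit, so Q = true.
The clause (W) is unit, so W = true.
The clause (!S) is unit, so S = false.
The clause (R) is unit, so R = true.
Suppose V = false.
Every clause is now satisfied; T is unconstrained.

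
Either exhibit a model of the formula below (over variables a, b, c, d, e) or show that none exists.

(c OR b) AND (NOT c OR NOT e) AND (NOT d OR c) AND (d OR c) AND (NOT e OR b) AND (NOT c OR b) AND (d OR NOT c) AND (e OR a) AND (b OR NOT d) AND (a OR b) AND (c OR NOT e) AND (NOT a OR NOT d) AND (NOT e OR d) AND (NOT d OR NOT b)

Case c = true:
Unit clause (NOT e) forces e = false.
Unit clause (b) forces b = true.
Unit clause (d) forces d = true.
That conflicts with the unit clause (NOT d).
Undo c and try c = false.
Unit clause (b) forces b = true.
Unit clause (NOT d) forces d = false.
That conflicts with the unit clause (d).
Either choice for c ends in contradiction.

UNSATISFIABLE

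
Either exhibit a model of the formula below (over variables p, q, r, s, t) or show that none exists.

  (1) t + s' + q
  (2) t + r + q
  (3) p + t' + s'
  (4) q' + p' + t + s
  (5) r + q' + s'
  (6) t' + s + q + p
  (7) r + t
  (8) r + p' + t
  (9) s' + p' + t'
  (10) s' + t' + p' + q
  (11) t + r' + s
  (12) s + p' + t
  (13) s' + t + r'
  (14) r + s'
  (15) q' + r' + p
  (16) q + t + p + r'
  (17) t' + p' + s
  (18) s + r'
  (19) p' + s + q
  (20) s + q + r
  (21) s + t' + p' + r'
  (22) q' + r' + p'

Try r = 0.
(t) alone gives t = 1.
(s') alone gives s = 0.
(p') alone gives p = 0.
(q) alone gives q = 1.
All clauses are satisfied.

p ↦ 0; q ↦ 1; r ↦ 0; s ↦ 0; t ↦ 1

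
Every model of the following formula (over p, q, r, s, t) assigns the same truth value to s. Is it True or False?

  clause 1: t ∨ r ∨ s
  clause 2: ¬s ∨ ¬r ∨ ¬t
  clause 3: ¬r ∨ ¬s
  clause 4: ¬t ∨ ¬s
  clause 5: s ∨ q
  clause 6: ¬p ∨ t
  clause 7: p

Suppose s = True.
Unit clause (¬r) forces r = False.
Unit clause (¬t) forces t = False.
Unit clause (¬p) forces p = False.
But (p) is also a unit clause — contradiction.
So every satisfying assignment has s = False.

False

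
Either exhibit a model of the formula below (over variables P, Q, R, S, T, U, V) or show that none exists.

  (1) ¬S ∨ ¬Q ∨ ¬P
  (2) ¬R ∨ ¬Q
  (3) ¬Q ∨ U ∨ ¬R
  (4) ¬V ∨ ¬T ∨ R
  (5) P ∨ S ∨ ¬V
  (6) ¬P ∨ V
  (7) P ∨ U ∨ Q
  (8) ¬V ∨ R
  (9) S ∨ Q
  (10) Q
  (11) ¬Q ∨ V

UNSATISFIABLE

The clause (Q) is unit, so Q = True.
The clause (¬R) is unit, so R = False.
The clause (¬V) is unit, so V = False.
But (V) is also a unit clause — contradiction.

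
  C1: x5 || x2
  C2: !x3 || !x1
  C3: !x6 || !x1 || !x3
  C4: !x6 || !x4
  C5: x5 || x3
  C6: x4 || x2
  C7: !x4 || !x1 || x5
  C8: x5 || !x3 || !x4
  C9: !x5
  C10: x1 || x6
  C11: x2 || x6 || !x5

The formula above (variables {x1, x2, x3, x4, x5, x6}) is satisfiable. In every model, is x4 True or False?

Suppose x4 = true.
Unit clause (!x6) forces x6 = false.
Unit clause (!x5) forces x5 = false.
Unit clause (x2) forces x2 = true.
Unit clause (x3) forces x3 = true.
Now (!x3) is unsatisfied and unit — conflict.
So every satisfying assignment has x4 = False.

False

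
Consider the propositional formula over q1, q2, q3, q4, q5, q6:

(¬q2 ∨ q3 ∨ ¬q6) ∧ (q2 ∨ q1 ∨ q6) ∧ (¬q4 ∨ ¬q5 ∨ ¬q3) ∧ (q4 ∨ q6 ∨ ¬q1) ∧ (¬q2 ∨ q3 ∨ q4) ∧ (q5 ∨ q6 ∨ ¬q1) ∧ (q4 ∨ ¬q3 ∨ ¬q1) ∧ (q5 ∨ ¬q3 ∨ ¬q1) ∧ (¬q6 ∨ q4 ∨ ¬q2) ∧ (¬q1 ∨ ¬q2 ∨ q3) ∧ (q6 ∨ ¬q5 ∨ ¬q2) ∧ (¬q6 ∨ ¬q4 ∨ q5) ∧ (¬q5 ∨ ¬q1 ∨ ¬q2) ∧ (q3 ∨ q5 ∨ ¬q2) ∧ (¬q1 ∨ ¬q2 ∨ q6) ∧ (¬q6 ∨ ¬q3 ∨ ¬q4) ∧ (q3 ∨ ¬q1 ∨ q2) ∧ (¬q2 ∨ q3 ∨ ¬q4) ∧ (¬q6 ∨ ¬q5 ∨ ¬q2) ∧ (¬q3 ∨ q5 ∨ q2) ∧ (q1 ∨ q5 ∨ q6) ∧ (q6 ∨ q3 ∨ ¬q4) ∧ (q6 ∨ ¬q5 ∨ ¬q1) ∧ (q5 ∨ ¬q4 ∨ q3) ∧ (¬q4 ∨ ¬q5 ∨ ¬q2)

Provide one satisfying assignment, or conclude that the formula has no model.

Case q2 = False:
Case q1 = False:
Unit clause (q6) forces q6 = True.
Case q4 = False:
Case q3 = True:
Unit clause (q5) forces q5 = True.
Every clause now holds.

q1 ↦ False, q2 ↦ False, q3 ↦ True, q4 ↦ False, q5 ↦ True, q6 ↦ True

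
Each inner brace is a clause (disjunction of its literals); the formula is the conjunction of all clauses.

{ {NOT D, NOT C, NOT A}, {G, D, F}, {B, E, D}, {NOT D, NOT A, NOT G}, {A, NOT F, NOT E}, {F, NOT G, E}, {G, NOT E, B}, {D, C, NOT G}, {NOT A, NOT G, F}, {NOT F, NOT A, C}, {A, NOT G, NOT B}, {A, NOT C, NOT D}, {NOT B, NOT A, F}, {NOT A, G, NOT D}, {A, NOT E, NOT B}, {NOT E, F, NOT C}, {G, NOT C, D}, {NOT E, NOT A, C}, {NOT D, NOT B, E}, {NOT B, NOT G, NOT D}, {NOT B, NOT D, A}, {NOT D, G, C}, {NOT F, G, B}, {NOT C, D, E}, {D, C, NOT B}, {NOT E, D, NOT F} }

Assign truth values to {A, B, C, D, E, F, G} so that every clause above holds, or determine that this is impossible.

A ↦ false; B ↦ false; C ↦ false; D ↦ true; E ↦ false; F ↦ true; G ↦ true

Case D = true:
Case C = false:
From the singleton clause (G), G = true.
From the singleton clause (NOT A), A = false.
From the singleton clause (NOT B), B = false.
Case F = true:
From the singleton clause (NOT E), E = false.
All clauses are satisfied.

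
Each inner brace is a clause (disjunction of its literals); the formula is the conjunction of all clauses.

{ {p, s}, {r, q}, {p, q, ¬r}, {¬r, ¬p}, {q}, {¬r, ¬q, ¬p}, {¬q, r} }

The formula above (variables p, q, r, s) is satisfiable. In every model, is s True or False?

Suppose s = False.
Unit clause (p) forces p = True.
Unit clause (¬r) forces r = False.
Unit clause (q) forces q = True.
But (¬q) is also a unit clause — contradiction.
So every satisfying assignment has s = True.

True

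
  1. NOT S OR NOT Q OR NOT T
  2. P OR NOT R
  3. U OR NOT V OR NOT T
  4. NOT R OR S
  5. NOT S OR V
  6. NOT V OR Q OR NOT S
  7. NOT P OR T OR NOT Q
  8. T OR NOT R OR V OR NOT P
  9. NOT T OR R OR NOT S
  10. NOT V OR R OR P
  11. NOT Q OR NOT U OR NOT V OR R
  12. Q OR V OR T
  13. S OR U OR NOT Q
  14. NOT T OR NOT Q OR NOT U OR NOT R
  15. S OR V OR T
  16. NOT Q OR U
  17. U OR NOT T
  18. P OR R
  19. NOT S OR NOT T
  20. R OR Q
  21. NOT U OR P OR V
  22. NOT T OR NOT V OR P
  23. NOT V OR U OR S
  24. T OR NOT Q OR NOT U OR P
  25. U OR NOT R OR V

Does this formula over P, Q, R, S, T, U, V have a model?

Yes, satisfiable

Suppose P = true.
Suppose R = false.
(Q) alone gives Q = true.
(T) alone gives T = true.
(NOT S) alone gives S = false.
(U) alone gives U = true.
(NOT V) alone gives V = false.
This assignment satisfies each clause.
A satisfying assignment: P: true; Q: true; R: false; S: false; T: true; U: true; V: false.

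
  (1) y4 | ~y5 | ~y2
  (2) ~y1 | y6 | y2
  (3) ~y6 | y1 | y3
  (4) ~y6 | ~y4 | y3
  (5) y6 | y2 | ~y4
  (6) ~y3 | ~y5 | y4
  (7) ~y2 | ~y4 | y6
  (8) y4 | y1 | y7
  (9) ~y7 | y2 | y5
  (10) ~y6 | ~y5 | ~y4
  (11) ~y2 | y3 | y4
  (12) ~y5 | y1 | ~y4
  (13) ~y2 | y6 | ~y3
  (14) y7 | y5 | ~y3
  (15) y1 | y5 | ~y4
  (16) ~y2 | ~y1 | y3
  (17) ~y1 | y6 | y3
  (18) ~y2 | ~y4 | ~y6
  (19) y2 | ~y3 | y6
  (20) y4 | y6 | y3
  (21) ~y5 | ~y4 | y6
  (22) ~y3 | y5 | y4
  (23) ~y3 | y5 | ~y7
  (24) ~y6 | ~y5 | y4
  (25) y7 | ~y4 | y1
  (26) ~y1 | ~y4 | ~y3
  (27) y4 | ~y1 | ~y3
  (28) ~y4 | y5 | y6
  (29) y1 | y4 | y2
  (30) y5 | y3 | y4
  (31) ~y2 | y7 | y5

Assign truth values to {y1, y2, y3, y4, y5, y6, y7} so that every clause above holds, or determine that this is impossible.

UNSATISFIABLE

Try y4 = 1.
Try y6 = 0.
From the singleton clause (y2), y2 = 1.
That conflicts with the unit clause (~y2).
So y6 must be the other value — set y6 = 1.
From the singleton clause (y3), y3 = 1.
From the singleton clause (~y5), y5 = 0.
From the singleton clause (y7), y7 = 1.
That conflicts with the unit clause (~y7).
Neither y6 = 1 nor y6 = 0 works.
So y4 must be the other value — set y4 = 0.
Try y5 = 0.
From the singleton clause (~y3), y3 = 0.
That conflicts with the unit clause (y3).
So y5 must be the other value — set y5 = 1.
From the singleton clause (~y2), y2 = 0.
From the singleton clause (~y3), y3 = 0.
From the singleton clause (y6), y6 = 1.
That conflicts with the unit clause (~y6).
Neither y5 = 1 nor y5 = 0 works.
Neither y4 = 1 nor y4 = 0 works.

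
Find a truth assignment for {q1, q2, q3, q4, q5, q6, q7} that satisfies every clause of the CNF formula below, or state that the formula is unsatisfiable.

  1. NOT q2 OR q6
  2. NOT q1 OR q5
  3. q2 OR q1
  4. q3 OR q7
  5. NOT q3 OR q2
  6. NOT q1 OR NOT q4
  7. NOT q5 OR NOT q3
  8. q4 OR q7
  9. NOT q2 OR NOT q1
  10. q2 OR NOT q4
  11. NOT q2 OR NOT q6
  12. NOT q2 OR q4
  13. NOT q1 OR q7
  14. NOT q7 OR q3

UNSATISFIABLE

Branch on q2: set q2 = false.
From the singleton clause (q1), q1 = true.
From the singleton clause (q5), q5 = true.
From the singleton clause (NOT q3), q3 = false.
From the singleton clause (q7), q7 = true.
Now (NOT q7) is unsatisfied and unit — conflict.
Undo q2 and try q2 = true.
From the singleton clause (q6), q6 = true.
Now (NOT q6) is unsatisfied and unit — conflict.
Either choice for q2 ends in contradiction.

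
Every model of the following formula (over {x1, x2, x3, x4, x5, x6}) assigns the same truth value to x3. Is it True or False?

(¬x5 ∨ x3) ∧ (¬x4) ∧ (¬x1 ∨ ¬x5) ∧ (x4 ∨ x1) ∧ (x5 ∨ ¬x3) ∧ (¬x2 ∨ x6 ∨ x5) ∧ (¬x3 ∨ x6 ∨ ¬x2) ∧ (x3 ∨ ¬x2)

Suppose x3 = True.
The clause (¬x4) is unit, so x4 = False.
The clause (x1) is unit, so x1 = True.
The clause (¬x5) is unit, so x5 = False.
That conflicts with the unit clause (x5).
So every satisfying assignment has x3 = False.

False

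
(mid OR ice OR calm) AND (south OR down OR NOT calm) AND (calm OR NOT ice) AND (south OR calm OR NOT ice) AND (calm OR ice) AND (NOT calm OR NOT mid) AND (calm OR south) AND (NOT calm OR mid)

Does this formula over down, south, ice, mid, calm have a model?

Suppose calm = true.
The clause (NOT mid) is unit, so mid = false.
That conflicts with the unit clause (mid).
So calm must be the other value — set calm = false.
The clause (NOT ice) is unit, so ice = false.
That conflicts with the unit clause (ice).
Both values of calm lead to a conflict.
No assignment satisfies every clause.

No, unsatisfiable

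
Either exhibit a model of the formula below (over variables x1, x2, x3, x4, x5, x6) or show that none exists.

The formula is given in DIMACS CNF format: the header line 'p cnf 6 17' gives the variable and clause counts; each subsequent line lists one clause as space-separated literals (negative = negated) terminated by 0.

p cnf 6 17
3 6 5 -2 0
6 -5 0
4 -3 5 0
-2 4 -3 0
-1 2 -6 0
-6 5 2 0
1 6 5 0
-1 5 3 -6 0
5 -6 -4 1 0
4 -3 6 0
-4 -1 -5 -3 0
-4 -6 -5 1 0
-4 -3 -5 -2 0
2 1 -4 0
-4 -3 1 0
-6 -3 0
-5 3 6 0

x1: True,  x2: True,  x3: False,  x4: True,  x5: True,  x6: True

Branch on x6: set x6 = True.
From the singleton clause (¬x3), x3 = False.
Branch on x1: set x1 = True.
From the singleton clause (x2), x2 = True.
From the singleton clause (x5), x5 = True.
All clauses hold; x4 can take either value.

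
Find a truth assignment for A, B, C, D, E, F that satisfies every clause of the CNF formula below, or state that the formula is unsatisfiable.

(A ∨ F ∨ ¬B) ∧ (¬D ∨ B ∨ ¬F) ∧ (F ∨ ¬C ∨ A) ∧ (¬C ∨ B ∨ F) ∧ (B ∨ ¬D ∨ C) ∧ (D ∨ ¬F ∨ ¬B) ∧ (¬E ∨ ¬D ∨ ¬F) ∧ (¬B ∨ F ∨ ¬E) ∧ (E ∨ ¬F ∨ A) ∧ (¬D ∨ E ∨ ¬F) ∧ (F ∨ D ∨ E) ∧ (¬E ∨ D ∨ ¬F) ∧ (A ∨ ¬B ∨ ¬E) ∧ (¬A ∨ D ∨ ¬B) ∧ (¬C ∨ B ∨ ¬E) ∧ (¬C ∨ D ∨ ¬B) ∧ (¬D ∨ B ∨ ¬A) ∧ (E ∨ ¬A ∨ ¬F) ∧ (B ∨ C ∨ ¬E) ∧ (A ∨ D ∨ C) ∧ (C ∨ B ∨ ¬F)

A: True,  B: True,  C: True,  D: True,  E: False,  F: False

Case A = True:
Case D = True:
The clause (B) is unit, so B = True.
Case E = False:
The clause (¬F) is unit, so F = False.
Every clause is now satisfied; C is unconstrained.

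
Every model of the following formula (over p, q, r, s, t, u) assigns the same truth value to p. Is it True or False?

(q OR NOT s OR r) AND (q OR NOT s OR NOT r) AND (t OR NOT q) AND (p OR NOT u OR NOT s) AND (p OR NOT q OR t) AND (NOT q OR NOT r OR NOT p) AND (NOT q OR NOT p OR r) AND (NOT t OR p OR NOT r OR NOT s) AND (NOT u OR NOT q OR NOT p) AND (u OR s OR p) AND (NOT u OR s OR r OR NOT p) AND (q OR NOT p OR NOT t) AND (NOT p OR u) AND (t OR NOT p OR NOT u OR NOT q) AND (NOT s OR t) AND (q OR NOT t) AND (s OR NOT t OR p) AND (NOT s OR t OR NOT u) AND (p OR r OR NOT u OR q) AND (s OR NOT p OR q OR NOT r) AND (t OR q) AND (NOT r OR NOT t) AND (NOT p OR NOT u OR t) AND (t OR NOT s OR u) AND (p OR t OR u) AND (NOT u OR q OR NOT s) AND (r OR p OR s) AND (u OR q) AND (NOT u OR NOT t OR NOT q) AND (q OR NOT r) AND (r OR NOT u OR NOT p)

Suppose p = true.
The clause (u) is unit, so u = true.
The clause (NOT q) is unit, so q = false.
The clause (NOT t) is unit, so t = false.
But (t) is also a unit clause — contradiction.
So every satisfying assignment has p = False.

False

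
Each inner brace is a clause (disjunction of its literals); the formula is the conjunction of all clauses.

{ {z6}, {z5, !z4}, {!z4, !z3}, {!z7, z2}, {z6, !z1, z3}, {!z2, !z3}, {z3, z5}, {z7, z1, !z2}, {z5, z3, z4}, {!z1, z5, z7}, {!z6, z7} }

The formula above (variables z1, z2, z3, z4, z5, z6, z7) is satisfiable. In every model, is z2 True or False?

Suppose z2 = false.
The clause (z6) is unit, so z6 = true.
The clause (!z7) is unit, so z7 = false.
But (z7) is also a unit clause — contradiction.
So every satisfying assignment has z2 = True.

True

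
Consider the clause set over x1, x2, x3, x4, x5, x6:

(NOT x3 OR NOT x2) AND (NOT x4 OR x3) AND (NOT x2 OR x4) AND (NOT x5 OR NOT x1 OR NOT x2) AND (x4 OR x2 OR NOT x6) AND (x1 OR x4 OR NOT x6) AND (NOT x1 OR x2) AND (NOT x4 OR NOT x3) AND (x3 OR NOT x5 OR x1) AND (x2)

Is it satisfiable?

No, unsatisfiable

From the singleton clause (x2), x2 = true.
From the singleton clause (NOT x3), x3 = false.
From the singleton clause (NOT x4), x4 = false.
Now (x4) is unsatisfied and unit — conflict.
No assignment satisfies every clause.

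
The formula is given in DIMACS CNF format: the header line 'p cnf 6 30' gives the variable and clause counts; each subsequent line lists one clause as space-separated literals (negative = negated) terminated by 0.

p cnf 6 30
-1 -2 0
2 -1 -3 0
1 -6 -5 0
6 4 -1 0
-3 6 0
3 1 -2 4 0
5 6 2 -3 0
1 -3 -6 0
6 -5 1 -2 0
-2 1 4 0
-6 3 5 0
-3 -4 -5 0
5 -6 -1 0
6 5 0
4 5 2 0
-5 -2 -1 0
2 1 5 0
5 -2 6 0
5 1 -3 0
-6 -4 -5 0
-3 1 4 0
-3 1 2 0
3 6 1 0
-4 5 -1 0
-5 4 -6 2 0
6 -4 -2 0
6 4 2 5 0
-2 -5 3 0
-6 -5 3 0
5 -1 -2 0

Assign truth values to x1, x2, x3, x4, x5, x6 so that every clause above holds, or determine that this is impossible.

Suppose x1 = True.
From the singleton clause (¬x2), x2 = False.
From the singleton clause (¬x3), x3 = False.
Suppose x6 = False.
From the singleton clause (x4), x4 = True.
From the singleton clause (x5), x5 = True.
All clauses are satisfied.

x1: True; x2: False; x3: False; x4: True; x5: True; x6: False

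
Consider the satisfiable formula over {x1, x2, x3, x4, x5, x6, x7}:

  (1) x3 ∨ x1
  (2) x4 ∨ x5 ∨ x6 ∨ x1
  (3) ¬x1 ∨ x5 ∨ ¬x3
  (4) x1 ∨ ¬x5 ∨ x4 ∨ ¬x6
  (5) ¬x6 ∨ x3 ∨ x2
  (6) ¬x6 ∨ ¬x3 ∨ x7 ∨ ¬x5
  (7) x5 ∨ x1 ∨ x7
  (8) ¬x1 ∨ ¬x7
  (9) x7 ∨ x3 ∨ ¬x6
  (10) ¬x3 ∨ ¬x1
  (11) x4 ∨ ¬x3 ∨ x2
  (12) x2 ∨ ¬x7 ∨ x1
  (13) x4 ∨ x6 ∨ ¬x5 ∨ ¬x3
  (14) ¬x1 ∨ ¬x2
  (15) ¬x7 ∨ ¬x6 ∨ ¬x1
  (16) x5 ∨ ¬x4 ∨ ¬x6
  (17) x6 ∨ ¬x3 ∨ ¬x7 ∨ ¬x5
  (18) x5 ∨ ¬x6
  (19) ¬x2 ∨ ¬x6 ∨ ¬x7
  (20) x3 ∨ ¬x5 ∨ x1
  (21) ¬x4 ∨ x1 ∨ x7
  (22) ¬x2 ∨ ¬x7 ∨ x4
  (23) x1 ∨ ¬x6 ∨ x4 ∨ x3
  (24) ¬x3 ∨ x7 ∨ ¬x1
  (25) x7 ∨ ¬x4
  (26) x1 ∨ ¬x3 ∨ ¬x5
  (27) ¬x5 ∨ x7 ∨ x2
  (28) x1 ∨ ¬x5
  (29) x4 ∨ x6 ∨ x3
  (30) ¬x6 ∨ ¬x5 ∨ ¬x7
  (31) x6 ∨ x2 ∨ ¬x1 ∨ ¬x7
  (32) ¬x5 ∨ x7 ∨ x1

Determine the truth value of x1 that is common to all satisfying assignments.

Suppose x1 = True.
The clause (¬x7) is unit, so x7 = False.
The clause (¬x3) is unit, so x3 = False.
The clause (¬x6) is unit, so x6 = False.
The clause (¬x2) is unit, so x2 = False.
The clause (¬x4) is unit, so x4 = False.
Now (x4) is unsatisfied and unit — conflict.
So every satisfying assignment has x1 = False.

False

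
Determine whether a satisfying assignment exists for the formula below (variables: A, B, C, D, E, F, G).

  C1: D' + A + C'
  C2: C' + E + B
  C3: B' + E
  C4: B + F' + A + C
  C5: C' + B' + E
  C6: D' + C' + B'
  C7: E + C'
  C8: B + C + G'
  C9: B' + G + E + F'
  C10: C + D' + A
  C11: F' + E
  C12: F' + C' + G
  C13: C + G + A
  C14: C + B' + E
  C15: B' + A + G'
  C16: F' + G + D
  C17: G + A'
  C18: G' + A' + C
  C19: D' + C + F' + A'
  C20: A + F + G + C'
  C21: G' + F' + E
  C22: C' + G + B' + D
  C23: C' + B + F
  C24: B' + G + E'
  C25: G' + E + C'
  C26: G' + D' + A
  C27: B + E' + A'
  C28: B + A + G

Satisfiable

Case B = 1:
From the singleton clause (E), E = 1.
From the singleton clause (G), G = 1.
From the singleton clause (A), A = 1.
From the singleton clause (C), C = 1.
From the singleton clause (D'), D = 0.
No clause remains; F is free.
A satisfying assignment: A=1,  B=1,  C=1,  D=0,  E=1,  F=1,  G=1.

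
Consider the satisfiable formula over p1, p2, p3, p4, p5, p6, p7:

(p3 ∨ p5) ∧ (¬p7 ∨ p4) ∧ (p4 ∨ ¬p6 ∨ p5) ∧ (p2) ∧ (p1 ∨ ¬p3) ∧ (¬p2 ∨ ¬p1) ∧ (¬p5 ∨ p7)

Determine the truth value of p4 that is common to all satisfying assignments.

True

Suppose p4 = False.
From the singleton clause (¬p7), p7 = False.
From the singleton clause (p2), p2 = True.
From the singleton clause (¬p1), p1 = False.
From the singleton clause (¬p3), p3 = False.
From the singleton clause (p5), p5 = True.
Now (¬p5) is unsatisfied and unit — conflict.
So every satisfying assignment has p4 = True.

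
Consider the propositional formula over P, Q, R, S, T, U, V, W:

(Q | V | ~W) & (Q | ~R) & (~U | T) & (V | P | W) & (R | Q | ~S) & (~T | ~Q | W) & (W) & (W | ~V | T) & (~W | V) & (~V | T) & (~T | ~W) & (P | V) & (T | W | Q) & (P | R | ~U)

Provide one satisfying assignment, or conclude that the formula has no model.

UNSATISFIABLE

Unit clause (W) forces W = 1.
Unit clause (V) forces V = 1.
Unit clause (T) forces T = 1.
That conflicts with the unit clause (~T).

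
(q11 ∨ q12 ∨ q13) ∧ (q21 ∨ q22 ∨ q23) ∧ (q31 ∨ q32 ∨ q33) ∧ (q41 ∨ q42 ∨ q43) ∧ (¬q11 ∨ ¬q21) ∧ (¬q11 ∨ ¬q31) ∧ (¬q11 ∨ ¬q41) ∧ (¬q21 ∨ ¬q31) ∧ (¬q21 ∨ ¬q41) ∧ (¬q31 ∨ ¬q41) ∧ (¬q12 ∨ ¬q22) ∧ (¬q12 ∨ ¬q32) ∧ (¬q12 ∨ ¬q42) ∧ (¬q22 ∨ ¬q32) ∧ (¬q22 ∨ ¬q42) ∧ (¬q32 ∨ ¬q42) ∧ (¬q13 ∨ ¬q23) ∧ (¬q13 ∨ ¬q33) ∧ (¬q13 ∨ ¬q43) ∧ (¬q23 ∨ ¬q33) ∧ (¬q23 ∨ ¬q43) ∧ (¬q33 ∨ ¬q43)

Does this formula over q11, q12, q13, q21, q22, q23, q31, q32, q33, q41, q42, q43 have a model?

No

Case q11 = False:
Case q12 = True:
The clause (¬q22) is unit, so q22 = False.
The clause (¬q32) is unit, so q32 = False.
The clause (¬q42) is unit, so q42 = False.
Case q21 = True:
The clause (¬q31) is unit, so q31 = False.
The clause (q33) is unit, so q33 = True.
The clause (¬q41) is unit, so q41 = False.
The clause (q43) is unit, so q43 = True.
That conflicts with the unit clause (¬q43).
Backtrack on q21: now try q21 = False.
The clause (q23) is unit, so q23 = True.
The clause (¬q13) is unit, so q13 = False.
The clause (¬q33) is unit, so q33 = False.
The clause (q31) is unit, so q31 = True.
The clause (¬q41) is unit, so q41 = False.
The clause (q43) is unit, so q43 = True.
That conflicts with the unit clause (¬q43).
Both values of q21 lead to a conflict.
Backtrack on q12: now try q12 = False.
The clause (q13) is unit, so q13 = True.
The clause (¬q23) is unit, so q23 = False.
The clause (¬q33) is unit, so q33 = False.
The clause (¬q43) is unit, so q43 = False.
Case q21 = True:
The clause (¬q31) is unit, so q31 = False.
The clause (q32) is unit, so q32 = True.
The clause (¬q41) is unit, so q41 = False.
The clause (q42) is unit, so q42 = True.
That conflicts with the unit clause (¬q42).
Backtrack on q21: now try q21 = False.
The clause (q22) is unit, so q22 = True.
The clause (¬q32) is unit, so q32 = False.
The clause (q31) is unit, so q31 = True.
The clause (¬q41) is unit, so q41 = False.
The clause (q42) is unit, so q42 = True.
That conflicts with the unit clause (¬q42).
Both values of q21 lead to a conflict.
Both values of q12 lead to a conflict.
Backtrack on q11: now try q11 = True.
The clause (¬q21) is unit, so q21 = False.
The clause (¬q31) is unit, so q31 = False.
The clause (¬q41) is unit, so q41 = False.
Case q22 = True:
The clause (¬q12) is unit, so q12 = False.
The clause (¬q32) is unit, so q32 = False.
The clause (q33) is unit, so q33 = True.
The clause (¬q42) is unit, so q42 = False.
The clause (q43) is unit, so q43 = True.
That conflicts with the unit clause (¬q43).
Backtrack on q22: now try q22 = False.
The clause (q23) is unit, so q23 = True.
The clause (¬q13) is unit, so q13 = False.
The clause (¬q33) is unit, so q33 = False.
The clause (q32) is unit, so q32 = True.
The clause (¬q12) is unit, so q12 = False.
The clause (¬q42) is unit, so q42 = False.
The clause (q43) is unit, so q43 = True.
That conflicts with the unit clause (¬q43).
Both values of q22 lead to a conflict.
Both values of q11 lead to a conflict.
No assignment satisfies every clause.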